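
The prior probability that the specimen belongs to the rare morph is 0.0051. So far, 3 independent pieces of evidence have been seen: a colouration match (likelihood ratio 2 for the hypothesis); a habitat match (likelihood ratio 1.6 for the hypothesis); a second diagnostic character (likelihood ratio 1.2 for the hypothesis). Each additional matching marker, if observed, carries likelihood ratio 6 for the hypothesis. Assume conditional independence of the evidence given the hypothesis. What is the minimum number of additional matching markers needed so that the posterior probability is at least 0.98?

5

Prior odds = 0.0051/0.9949 = 51/9949.
Combined Bayes factor of the evidence already in hand = 2 × 1.6 × 1.2 = 3.84.
Odds after that evidence = (51/9949) × 3.84 = 4896/248725.
Target odds = 0.98/0.02 = 49.
Need 6ⁿ ≥ 49 ÷ (4896/248725) = 12187525/4896.
6⁴ = 1296 falls short of 12187525/4896 but 6⁵ = 7776 reaches it, so n = 5.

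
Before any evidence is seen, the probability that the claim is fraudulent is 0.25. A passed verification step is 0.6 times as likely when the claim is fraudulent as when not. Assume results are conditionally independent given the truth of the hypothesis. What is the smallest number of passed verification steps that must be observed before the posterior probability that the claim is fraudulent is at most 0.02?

6

Prior odds: 0.25 ÷ 0.75 = 1/3.
Likelihood ratio per passed verification step = 0.6.
Target odds: 0.02 ÷ 0.98 = 1/49.
Need (1/3) × 0.6ⁿ ≤ 1/49, i.e. 0.6ⁿ ≤ 3/49.
0.6⁵ = 0.07776 is still above 3/49 but 0.6⁶ = 729/15625 is at or below it, so n = 6.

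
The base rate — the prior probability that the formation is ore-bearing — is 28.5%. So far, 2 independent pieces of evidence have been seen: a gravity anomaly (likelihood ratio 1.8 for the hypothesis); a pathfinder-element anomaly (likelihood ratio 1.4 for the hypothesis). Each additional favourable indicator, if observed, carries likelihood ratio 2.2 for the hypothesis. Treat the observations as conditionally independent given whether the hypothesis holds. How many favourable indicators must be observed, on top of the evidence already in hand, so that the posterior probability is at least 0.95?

Prior odds = 0.285/0.715 = 57/143.
Combined Bayes factor of the evidence already in hand = 1.8 × 1.4 = 2.52.
Odds after that evidence = (57/143) × 2.52 = 3591/3575.
Target odds = 0.95/0.05 = 19.
Need 2.2ⁿ ≥ 19 ÷ (3591/3575) = 3575/189.
2.2³ = 10.648 falls short of 3575/189 but 2.2⁴ = 23.4256 reaches it, so n = 4.

4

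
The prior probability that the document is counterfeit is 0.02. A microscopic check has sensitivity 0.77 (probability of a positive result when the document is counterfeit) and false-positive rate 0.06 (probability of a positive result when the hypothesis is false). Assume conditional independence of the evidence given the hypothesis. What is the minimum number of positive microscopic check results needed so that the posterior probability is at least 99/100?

Prior odds = 0.02/0.98 = 1/49.
Likelihood ratio of a positive result = 0.77/0.06 = 77/6.
Target odds: 0.99 ÷ 0.01 = 99.
Need (1/49) × (77/6)ⁿ ≥ 99, i.e. (77/6)ⁿ ≥ 4851.
(77/6)³ = 456533/216 falls short of 4851 but (77/6)⁴ = 35153041/1296 reaches it, so n = 4.

4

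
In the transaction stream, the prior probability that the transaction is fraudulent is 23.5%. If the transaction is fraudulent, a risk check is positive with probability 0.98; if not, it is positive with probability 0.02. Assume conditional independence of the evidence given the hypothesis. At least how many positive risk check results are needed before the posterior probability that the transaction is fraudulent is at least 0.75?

1

Prior odds: 0.235 ÷ 0.765 = 47/153.
Likelihood ratio of a positive = 0.98/0.02 = 49.
Target odds: 0.75 ÷ 0.25 = 3.
Need (47/153) × 49ⁿ ≥ 3, i.e. 49ⁿ ≥ 459/47.
49¹ = 49, which meets the required 459/47; so n = 1.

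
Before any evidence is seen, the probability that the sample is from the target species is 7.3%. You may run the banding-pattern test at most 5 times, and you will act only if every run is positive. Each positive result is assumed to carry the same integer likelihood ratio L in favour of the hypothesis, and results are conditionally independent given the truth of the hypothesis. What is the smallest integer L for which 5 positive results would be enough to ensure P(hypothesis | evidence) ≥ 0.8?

Prior odds = 0.073/0.927 = 73/927.
Target odds = 0.8/0.2 = 4.
Need L⁵ ≥ 4 ÷ (73/927) = 3708/73.
2⁵ = 32 < 3708/73 ≤ 243 = 3⁵, so L = 3.

3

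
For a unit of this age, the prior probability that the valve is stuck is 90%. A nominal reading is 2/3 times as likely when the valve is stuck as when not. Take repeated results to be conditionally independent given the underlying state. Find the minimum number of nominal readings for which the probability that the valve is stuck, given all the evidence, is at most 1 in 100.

Prior odds = 0.9/0.1 = 9.
Likelihood ratio per nominal reading = 2/3.
Target odds: 0.01 ÷ 0.99 = 1/99.
Need 9 × (2/3)ⁿ ≤ 1/99, i.e. (2/3)ⁿ ≤ 1/891.
(2/3)¹⁶ = 65536/43046721 is still above 1/891 but (2/3)¹⁷ = 131072/129140163 is at or below it, so n = 17.

17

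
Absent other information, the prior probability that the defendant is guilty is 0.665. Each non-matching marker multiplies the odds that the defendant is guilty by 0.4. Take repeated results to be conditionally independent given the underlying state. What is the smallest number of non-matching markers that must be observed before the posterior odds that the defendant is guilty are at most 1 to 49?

Prior odds = 0.665/0.335 = 133/67.
Likelihood ratio per non-matching marker = 0.4.
Target odds = 1/49.
Require 0.4ⁿ ≤ 1/49 ÷ (133/67) = 67/6517.
0.4⁴ = 0.0256 is still above 67/6517 but 0.4⁵ = 0.01024 is at or below it, so n = 5.

5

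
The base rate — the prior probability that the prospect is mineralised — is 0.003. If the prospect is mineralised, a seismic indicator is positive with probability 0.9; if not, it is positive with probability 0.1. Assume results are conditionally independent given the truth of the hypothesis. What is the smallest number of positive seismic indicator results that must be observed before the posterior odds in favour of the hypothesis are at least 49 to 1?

Prior odds = 0.003/0.997 = 3/997.
Likelihood ratio of a positive = 0.9/0.1 = 9.
Target odds = 49.
Require 9ⁿ ≥ 49 ÷ (3/997) = 48853/3.
9⁴ = 6561 falls short of 48853/3 but 9⁵ = 59049 reaches it, so n = 5.

5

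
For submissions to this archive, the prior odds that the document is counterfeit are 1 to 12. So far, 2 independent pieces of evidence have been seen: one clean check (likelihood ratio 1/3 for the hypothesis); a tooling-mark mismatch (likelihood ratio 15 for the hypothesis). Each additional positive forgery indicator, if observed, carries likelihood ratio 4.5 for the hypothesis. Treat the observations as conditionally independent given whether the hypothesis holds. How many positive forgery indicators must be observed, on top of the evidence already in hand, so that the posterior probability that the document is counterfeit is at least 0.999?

Prior odds = 1/12.
Combined Bayes factor of the evidence already in hand = (1/3) × 15 = 5.
Odds after that evidence = (1/12) × 5 = 5/12.
Target odds = 0.999/0.001 = 999.
Need 4.5ⁿ ≥ 999 ÷ (5/12) = 2397.6.
4.5⁵ = 1845.28125 falls short of 2397.6 but 4.5⁶ = 8303.765625 reaches it, so n = 6.

6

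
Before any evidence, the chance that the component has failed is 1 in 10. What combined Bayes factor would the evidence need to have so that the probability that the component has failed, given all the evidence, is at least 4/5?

36

Prior odds = 0.1/0.9 = 1/9.
Target odds = 0.8/0.2 = 4.
Required Bayes factor = 4 ÷ (1/9) = 36.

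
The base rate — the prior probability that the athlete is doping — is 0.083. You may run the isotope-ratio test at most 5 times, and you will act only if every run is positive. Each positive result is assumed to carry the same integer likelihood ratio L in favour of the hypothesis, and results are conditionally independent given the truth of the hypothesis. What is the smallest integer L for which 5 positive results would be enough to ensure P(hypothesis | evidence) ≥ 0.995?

5

Prior odds = 0.083/0.917 = 83/917.
Target odds = 0.995/0.005 = 199.
Need L⁵ ≥ 199 ÷ (83/917) = 182483/83.
4⁵ = 1024 < 182483/83 ≤ 3125 = 5⁵, so L = 5.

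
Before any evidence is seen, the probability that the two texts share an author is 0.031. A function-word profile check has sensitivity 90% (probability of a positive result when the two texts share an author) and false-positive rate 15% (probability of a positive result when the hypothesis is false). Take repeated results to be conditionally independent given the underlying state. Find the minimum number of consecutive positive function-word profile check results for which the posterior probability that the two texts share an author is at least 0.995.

5

Prior odds: 0.031 ÷ 0.969 = 31/969.
Likelihood ratio of a positive result = 0.9/0.15 = 6.
Target posterior odds = 0.995/0.005 = 199.
Require 6ⁿ ≥ 199 ÷ (31/969) = 192831/31.
6⁴ = 1296 falls short of 192831/31 but 6⁵ = 7776 reaches it, so n = 5.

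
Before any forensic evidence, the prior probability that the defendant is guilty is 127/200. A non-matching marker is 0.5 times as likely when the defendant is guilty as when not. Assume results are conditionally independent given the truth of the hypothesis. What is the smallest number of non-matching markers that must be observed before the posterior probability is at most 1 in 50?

Prior odds = 0.635/0.365 = 127/73.
Likelihood ratio per non-matching marker = 0.5.
Target posterior odds = 0.02/0.98 = 1/49.
Require 0.5ⁿ ≤ 1/49 ÷ (127/73) = 73/6223.
0.5⁶ = 0.015625 is still above 73/6223 but 0.5⁷ = 0.0078125 is at or below it, so n = 7.

7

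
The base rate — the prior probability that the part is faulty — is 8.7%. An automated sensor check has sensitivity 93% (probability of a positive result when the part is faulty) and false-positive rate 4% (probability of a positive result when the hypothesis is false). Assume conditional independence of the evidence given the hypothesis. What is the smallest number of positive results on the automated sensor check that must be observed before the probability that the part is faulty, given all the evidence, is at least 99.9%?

3

Prior odds = 0.087/0.913 = 87/913.
Likelihood ratio of a positive result = 0.93/0.04 = 23.25.
Target posterior odds = 0.999/0.001 = 999.
Need (87/913) × 23.25ⁿ ≥ 999, i.e. 23.25ⁿ ≥ 304029/29.
23.25² = 540.5625 falls short of 304029/29 but 23.25³ = 804357/64 reaches it, so n = 3.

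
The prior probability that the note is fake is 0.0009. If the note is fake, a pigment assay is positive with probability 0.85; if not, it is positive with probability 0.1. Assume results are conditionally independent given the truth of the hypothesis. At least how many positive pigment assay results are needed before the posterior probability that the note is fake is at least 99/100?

Prior odds = 0.0009/0.9991 = 9/9991.
Likelihood ratio of a positive = 0.85/0.1 = 8.5.
Target odds: 0.99 ÷ 0.01 = 99.
Need (9/9991) × 8.5ⁿ ≥ 99, i.e. 8.5ⁿ ≥ 109901.
8.5⁵ = 44370.53125 falls short of 109901 but 8.5⁶ = 24137569/64 reaches it, so n = 6.

6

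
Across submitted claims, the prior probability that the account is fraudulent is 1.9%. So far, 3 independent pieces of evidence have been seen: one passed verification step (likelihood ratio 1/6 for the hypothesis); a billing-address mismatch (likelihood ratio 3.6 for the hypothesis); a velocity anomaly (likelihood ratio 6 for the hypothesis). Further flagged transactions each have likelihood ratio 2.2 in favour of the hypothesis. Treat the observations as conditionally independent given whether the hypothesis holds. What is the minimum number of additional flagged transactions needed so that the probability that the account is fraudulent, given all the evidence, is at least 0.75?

Prior odds = 0.019/0.981 = 19/981.
Combined Bayes factor of the evidence already in hand = (1/6) × 3.6 × 6 = 3.6.
Odds after that evidence = (19/981) × 3.6 = 38/545.
Target odds = 0.75/0.25 = 3.
Need 2.2ⁿ ≥ 3 ÷ (38/545) = 1635/38.
2.2⁴ = 23.4256 falls short of 1635/38 but 2.2⁵ = 51.53632 reaches it, so n = 5.

5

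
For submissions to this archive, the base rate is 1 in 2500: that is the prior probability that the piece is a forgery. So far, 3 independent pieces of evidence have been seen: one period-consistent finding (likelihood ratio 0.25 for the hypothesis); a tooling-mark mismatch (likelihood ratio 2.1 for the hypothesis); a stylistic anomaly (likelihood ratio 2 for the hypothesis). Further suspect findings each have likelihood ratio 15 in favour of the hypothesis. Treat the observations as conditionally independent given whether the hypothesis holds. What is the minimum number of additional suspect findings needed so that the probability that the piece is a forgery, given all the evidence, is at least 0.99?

Prior odds = 0.0004/0.9996 = 1/2499.
Combined Bayes factor of the evidence already in hand = 0.25 × 2.1 × 2 = 1.05.
Odds after that evidence = (1/2499) × 1.05 = 1/2380.
Target odds = 0.99/0.01 = 99.
Need 15ⁿ ≥ 99 ÷ (1/2380) = 235620.
15⁴ = 50625 falls short of 235620 but 15⁵ = 759375 reaches it, so n = 5.

5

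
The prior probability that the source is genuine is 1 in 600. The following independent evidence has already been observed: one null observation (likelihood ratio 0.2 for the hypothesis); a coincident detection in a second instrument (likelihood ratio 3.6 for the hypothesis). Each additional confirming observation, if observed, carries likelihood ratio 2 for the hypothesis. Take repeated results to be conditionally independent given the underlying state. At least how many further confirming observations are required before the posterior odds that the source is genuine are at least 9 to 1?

13

Prior odds = (1/600)/(599/600) = 1/599.
Combined Bayes factor of the evidence already in hand = 0.2 × 3.6 = 0.72.
Odds after that evidence = (1/599) × 0.72 = 18/14975.
Target odds = 9.
Need 2ⁿ ≥ 9 ÷ (18/14975) = 7487.5.
2¹² = 4096 falls short of 7487.5 but 2¹³ = 8192 reaches it, so n = 13.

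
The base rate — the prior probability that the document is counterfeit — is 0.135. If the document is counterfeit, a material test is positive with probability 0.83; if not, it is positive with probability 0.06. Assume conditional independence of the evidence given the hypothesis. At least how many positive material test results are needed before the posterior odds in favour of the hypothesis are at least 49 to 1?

3

Prior odds: 0.135 ÷ 0.865 = 27/173.
Likelihood ratio of a positive = 0.83/0.06 = 83/6.
Target odds = 49.
Require (83/6)ⁿ ≥ 49 ÷ (27/173) = 8477/27.
(83/6)² = 6889/36 falls short of 8477/27 but (83/6)³ = 571787/216 reaches it, so n = 3.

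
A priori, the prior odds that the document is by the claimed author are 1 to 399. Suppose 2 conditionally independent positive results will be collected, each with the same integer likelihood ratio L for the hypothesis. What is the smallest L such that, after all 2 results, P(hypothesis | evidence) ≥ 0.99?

199

Prior odds = 1/399.
Target odds = 0.99/0.01 = 99.
Need L² ≥ 99 ÷ (1/399) = 39501.
198² = 39204 < 39501 ≤ 39601 = 199², so L = 199.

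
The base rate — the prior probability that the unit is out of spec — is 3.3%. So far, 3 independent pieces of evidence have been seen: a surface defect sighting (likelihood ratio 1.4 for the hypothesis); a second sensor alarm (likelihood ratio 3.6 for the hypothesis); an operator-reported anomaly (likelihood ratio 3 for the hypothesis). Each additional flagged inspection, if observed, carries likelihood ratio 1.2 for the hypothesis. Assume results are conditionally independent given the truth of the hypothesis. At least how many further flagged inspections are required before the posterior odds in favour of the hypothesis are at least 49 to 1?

25

Prior odds = 0.033/0.967 = 33/967.
Combined Bayes factor of the evidence already in hand = 1.4 × 3.6 × 3 = 15.12.
Odds after that evidence = (33/967) × 15.12 = 12474/24175.
Target odds = 49.
Need 1.2ⁿ ≥ 49 ÷ (12474/24175) = 169225/1782.
1.2²⁴ ≈79.4968 falls short of 169225/1782 but 1.2²⁵ ≈95.3962 reaches it, so n = 25.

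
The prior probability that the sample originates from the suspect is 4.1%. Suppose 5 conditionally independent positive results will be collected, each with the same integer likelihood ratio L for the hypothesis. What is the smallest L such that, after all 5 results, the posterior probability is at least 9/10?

Prior odds = 0.041/0.959 = 41/959.
Target odds = 0.9/0.1 = 9.
Need L⁵ ≥ 9 ÷ (41/959) = 8631/41.
2⁵ = 32 < 8631/41 ≤ 243 = 3⁵, so L = 3.

3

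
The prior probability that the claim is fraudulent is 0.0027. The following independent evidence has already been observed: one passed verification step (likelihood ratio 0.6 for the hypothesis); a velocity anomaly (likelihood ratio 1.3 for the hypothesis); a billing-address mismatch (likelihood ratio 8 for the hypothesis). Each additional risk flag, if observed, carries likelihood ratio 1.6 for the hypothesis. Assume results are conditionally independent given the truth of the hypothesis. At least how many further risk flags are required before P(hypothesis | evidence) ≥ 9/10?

Prior odds = 0.0027/0.9973 = 27/9973.
Combined Bayes factor of the evidence already in hand = 0.6 × 1.3 × 8 = 6.24.
Odds after that evidence = (27/9973) × 6.24 = 4212/249325.
Target odds = 0.9/0.1 = 9.
Need 1.6ⁿ ≥ 9 ÷ (4212/249325) = 249325/468.
1.6¹³ ≈450.36 falls short of 249325/468 but 1.6¹⁴ ≈720.576 reaches it, so n = 14.

14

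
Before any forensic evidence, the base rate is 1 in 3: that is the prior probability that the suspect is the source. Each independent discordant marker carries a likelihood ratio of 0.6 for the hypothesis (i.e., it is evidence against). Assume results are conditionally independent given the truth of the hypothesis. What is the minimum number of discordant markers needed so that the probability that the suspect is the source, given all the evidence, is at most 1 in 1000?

Prior odds: (1/3) ÷ (2/3) = 0.5.
Likelihood ratio per discordant marker = 0.6.
Target odds: 0.001 ÷ 0.999 = 1/999.
Need 0.5 × 0.6ⁿ ≤ 1/999, i.e. 0.6ⁿ ≤ 2/999.
0.6¹² = 531441/244140625 is still above 2/999 but 0.6¹³ ≈0.00130607 is at or below it, so n = 13.

13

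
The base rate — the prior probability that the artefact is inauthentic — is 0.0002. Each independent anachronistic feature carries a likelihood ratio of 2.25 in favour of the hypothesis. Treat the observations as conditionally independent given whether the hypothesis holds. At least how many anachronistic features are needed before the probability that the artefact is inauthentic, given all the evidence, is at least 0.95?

Prior odds: 0.0002 ÷ 0.9998 = 1/4999.
Likelihood ratio per anachronistic feature = 2.25.
Target posterior odds = 0.95/0.05 = 19.
Require 2.25ⁿ ≥ 19 ÷ (1/4999) = 94981.
2.25¹⁴ ≈85222.7 falls short of 94981 but 2.25¹⁵ ≈191751 reaches it, so n = 15.

15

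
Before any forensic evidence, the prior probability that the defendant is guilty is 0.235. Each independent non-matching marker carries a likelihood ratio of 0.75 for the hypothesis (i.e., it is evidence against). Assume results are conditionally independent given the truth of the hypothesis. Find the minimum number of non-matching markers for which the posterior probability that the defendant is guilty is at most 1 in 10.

Prior odds: 0.235 ÷ 0.765 = 47/153.
Likelihood ratio per non-matching marker = 0.75.
Target posterior odds = 0.1/0.9 = 1/9.
Require 0.75ⁿ ≤ 1/9 ÷ (47/153) = 17/47.
0.75³ = 0.421875 is still above 17/47 but 0.75⁴ = 0.31640625 is at or below it, so n = 4.

4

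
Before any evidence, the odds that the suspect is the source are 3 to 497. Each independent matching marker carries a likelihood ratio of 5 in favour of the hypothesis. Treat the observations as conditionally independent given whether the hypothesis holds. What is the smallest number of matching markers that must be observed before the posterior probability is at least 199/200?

Prior odds = 3/497.
Likelihood ratio per matching marker = 5.
Target posterior odds = 0.995/0.005 = 199.
Need (3/497) × 5ⁿ ≥ 199, i.e. 5ⁿ ≥ 98903/3.
5⁶ = 15625 falls short of 98903/3 but 5⁷ = 78125 reaches it, so n = 7.

7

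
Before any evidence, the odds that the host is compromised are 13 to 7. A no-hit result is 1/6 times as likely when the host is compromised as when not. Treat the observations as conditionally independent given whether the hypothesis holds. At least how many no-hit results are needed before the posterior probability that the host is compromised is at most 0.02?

Prior odds = 13/7.
Likelihood ratio per no-hit result = 1/6.
Target posterior odds = 0.02/0.98 = 1/49.
Require (1/6)ⁿ ≤ 1/49 ÷ (13/7) = 1/91.
(1/6)² = 1/36 is still above 1/91 but (1/6)³ = 1/216 is at or below it, so n = 3.

3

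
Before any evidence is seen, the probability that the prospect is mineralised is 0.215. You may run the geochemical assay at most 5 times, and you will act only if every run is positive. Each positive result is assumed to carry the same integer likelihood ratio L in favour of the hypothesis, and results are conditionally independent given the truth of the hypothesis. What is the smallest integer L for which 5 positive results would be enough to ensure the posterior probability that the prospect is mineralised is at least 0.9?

Prior odds = 0.215/0.785 = 43/157.
Target odds = 0.9/0.1 = 9.
Need L⁵ ≥ 9 ÷ (43/157) = 1413/43.
2⁵ = 32 < 1413/43 ≤ 243 = 3⁵, so L = 3.

3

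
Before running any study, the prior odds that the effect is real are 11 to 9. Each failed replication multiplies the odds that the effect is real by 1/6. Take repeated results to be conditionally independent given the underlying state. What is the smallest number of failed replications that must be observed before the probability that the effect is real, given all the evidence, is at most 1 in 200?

Prior odds = 11/9.
Likelihood ratio per failed replication = 1/6.
Target odds: 0.005 ÷ 0.995 = 1/199.
Need (11/9) × (1/6)ⁿ ≤ 1/199, i.e. (1/6)ⁿ ≤ 9/2189.
(1/6)³ = 1/216 is still above 9/2189 but (1/6)⁴ = 1/1296 is at or below it, so n = 4.

4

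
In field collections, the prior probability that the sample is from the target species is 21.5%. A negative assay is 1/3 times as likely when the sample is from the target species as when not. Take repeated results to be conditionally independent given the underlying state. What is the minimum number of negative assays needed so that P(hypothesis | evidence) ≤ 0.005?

Prior odds = 0.215/0.785 = 43/157.
Likelihood ratio per negative assay = 1/3.
Target odds: 0.005 ÷ 0.995 = 1/199.
Require (1/3)ⁿ ≤ 1/199 ÷ (43/157) = 157/8557.
(1/3)³ = 1/27 is still above 157/8557 but (1/3)⁴ = 1/81 is at or below it, so n = 4.

4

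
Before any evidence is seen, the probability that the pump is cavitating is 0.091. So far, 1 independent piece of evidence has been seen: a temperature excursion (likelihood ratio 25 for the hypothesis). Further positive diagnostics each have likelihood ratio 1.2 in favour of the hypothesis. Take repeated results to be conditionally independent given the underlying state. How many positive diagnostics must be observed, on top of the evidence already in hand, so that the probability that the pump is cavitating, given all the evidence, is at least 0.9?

Prior odds = 0.091/0.909 = 91/909.
Bayes factor of the evidence already in hand = 25.
Odds after that evidence = (91/909) × 25 = 2275/909.
Target odds = 0.9/0.1 = 9.
Need 1.2ⁿ ≥ 9 ÷ (2275/909) = 8181/2275.
1.2⁷ = 279936/78125 falls short of 8181/2275 but 1.2⁸ = 1679616/390625 reaches it, so n = 8.

8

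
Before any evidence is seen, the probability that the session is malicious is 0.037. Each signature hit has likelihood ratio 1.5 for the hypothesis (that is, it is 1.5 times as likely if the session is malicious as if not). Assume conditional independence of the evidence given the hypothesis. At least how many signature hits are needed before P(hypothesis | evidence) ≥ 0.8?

Prior odds = 0.037/0.963 = 37/963.
Likelihood ratio per signature hit = 1.5.
Target odds: 0.8 ÷ 0.2 = 4.
Require 1.5ⁿ ≥ 4 ÷ (37/963) = 3852/37.
1.5¹¹ = 177147/2048 falls short of 3852/37 but 1.5¹² = 531441/4096 reaches it, so n = 12.

12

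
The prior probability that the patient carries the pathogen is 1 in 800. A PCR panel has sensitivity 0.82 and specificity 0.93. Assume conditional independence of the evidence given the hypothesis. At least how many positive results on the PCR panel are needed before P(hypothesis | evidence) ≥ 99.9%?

Prior odds: 0.00125 ÷ 0.99875 = 1/799.
False-positive rate = 1 − 0.93 = 0.07; likelihood ratio of a positive = 0.82/0.07 = 82/7.
Target odds: 0.999 ÷ 0.001 = 999.
Require (82/7)ⁿ ≥ 999 ÷ (1/799) = 798201.
(82/7)⁵ ≈220587 falls short of 798201 but (82/7)⁶ ≈2.58401e+06 reaches it, so n = 6.

6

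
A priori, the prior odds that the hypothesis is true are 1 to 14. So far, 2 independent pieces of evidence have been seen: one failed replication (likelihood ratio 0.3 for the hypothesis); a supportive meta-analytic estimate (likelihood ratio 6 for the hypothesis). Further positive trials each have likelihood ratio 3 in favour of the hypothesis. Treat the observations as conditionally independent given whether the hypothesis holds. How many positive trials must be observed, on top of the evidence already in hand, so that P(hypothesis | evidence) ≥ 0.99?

Prior odds = 1/14.
Combined Bayes factor of the evidence already in hand = 0.3 × 6 = 1.8.
Odds after that evidence = (1/14) × 1.8 = 9/70.
Target odds = 0.99/0.01 = 99.
Need 3ⁿ ≥ 99 ÷ (9/70) = 770.
3⁶ = 729 falls short of 770 but 3⁷ = 2187 reaches it, so n = 7.

7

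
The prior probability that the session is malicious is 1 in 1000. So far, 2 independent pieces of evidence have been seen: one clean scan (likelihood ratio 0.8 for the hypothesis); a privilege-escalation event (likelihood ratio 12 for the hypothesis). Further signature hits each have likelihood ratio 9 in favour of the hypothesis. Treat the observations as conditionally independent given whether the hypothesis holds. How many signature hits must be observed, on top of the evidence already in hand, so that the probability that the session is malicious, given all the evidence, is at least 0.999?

Prior odds = 0.001/0.999 = 1/999.
Combined Bayes factor of the evidence already in hand = 0.8 × 12 = 9.6.
Odds after that evidence = (1/999) × 9.6 = 16/1665.
Target odds = 0.999/0.001 = 999.
Need 9ⁿ ≥ 999 ÷ (16/1665) = 103958.4375.
9⁵ = 59049 falls short of 103958.4375 but 9⁶ = 531441 reaches it, so n = 6.

6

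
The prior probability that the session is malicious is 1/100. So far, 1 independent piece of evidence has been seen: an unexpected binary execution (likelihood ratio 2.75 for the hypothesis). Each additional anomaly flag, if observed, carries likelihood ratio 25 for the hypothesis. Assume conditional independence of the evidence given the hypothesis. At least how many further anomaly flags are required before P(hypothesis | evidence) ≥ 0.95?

3

Prior odds = 0.01/0.99 = 1/99.
Bayes factor of the evidence already in hand = 2.75.
Odds after that evidence = (1/99) × 2.75 = 1/36.
Target odds = 0.95/0.05 = 19.
Need 25ⁿ ≥ 19 ÷ (1/36) = 684.
25² = 625 falls short of 684 but 25³ = 15625 reaches it, so n = 3.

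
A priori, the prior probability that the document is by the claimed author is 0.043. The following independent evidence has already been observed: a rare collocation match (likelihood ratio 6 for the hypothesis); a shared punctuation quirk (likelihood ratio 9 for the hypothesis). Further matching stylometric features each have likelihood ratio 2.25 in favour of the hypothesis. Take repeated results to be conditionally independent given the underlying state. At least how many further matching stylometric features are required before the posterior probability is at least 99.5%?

6

Prior odds = 0.043/0.957 = 43/957.
Combined Bayes factor of the evidence already in hand = 6 × 9 = 54.
Odds after that evidence = (43/957) × 54 = 774/319.
Target odds = 0.995/0.005 = 199.
Need 2.25ⁿ ≥ 199 ÷ (774/319) = 63481/774.
2.25⁵ = 59049/1024 falls short of 63481/774 but 2.25⁶ = 531441/4096 reaches it, so n = 6.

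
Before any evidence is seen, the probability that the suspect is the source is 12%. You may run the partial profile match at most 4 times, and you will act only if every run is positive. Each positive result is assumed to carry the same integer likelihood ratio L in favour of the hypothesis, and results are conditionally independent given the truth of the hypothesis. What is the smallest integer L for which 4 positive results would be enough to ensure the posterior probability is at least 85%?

3

Prior odds = 0.12/0.88 = 3/22.
Target odds = 0.85/0.15 = 17/3.
Need L⁴ ≥ 17/3 ÷ (3/22) = 374/9.
2⁴ = 16 < 374/9 ≤ 81 = 3⁴, so L = 3.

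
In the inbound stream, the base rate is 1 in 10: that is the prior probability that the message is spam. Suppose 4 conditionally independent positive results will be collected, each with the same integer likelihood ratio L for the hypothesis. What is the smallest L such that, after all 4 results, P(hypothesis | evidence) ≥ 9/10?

Prior odds = 0.1/0.9 = 1/9.
Target odds = 0.9/0.1 = 9.
Need L⁴ ≥ 9 ÷ (1/9) = 81.
2⁴ = 16 < 81 ≤ 81 = 3⁴, so L = 3.

3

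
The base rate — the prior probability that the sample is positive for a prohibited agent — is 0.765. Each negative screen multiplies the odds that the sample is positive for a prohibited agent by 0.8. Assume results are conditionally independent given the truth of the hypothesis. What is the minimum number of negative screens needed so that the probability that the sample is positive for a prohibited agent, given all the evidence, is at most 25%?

11

Prior odds = 0.765/0.235 = 153/47.
Likelihood ratio per negative screen = 0.8.
Target odds: 0.25 ÷ 0.75 = 1/3.
Require 0.8ⁿ ≤ 1/3 ÷ (153/47) = 47/459.
0.8¹⁰ = 1048576/9765625 is still above 47/459 but 0.8¹¹ = 4194304/48828125 is at or below it, so n = 11.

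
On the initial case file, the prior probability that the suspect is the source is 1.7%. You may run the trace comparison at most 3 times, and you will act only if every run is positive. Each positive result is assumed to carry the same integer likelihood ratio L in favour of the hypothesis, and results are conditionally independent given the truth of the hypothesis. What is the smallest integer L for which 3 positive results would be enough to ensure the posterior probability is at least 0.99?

18

Prior odds = 0.017/0.983 = 17/983.
Target odds = 0.99/0.01 = 99.
Need L³ ≥ 99 ÷ (17/983) = 97317/17.
17³ = 4913 < 97317/17 ≤ 5832 = 18³, so L = 18.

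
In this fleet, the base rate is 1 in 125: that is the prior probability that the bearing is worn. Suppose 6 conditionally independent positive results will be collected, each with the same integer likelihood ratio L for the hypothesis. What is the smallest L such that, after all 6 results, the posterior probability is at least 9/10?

Prior odds = 0.008/0.992 = 1/124.
Target odds = 0.9/0.1 = 9.
Need L⁶ ≥ 9 ÷ (1/124) = 1116.
3⁶ = 729 < 1116 ≤ 4096 = 4⁶, so L = 4.

4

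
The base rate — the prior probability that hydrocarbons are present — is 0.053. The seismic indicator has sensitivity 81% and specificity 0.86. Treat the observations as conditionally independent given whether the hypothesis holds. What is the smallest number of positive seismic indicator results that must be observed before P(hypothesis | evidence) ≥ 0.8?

Prior odds: 0.053 ÷ 0.947 = 53/947.
False-positive rate = 1 − 0.86 = 0.14; likelihood ratio of a positive = 0.81/0.14 = 81/14.
Target odds: 0.8 ÷ 0.2 = 4.
Require (81/14)ⁿ ≥ 4 ÷ (53/947) = 3788/53.
(81/14)² = 6561/196 falls short of 3788/53 but (81/14)³ = 531441/2744 reaches it, so n = 3.

3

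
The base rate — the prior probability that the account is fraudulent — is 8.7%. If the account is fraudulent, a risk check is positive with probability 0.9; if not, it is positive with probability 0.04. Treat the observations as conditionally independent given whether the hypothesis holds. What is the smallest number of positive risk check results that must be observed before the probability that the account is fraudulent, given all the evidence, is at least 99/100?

3

Prior odds: 0.087 ÷ 0.913 = 87/913.
Likelihood ratio of a positive = 0.9/0.04 = 22.5.
Target odds: 0.99 ÷ 0.01 = 99.
Need (87/913) × 22.5ⁿ ≥ 99, i.e. 22.5ⁿ ≥ 30129/29.
22.5² = 506.25 falls short of 30129/29 but 22.5³ = 11390.625 reaches it, so n = 3.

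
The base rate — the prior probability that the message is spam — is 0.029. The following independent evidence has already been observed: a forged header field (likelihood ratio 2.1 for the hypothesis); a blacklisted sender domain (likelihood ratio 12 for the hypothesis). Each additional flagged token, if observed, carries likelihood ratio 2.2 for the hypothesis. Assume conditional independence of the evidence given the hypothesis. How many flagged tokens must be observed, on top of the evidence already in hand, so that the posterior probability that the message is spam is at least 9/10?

4

Prior odds = 0.029/0.971 = 29/971.
Combined Bayes factor of the evidence already in hand = 2.1 × 12 = 25.2.
Odds after that evidence = (29/971) × 25.2 = 3654/4855.
Target odds = 0.9/0.1 = 9.
Need 2.2ⁿ ≥ 9 ÷ (3654/4855) = 4855/406.
2.2³ = 10.648 falls short of 4855/406 but 2.2⁴ = 23.4256 reaches it, so n = 4.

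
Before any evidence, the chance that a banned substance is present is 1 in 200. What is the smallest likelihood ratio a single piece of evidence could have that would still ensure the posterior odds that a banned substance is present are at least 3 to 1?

597

Prior odds = 0.005/0.995 = 1/199.
Target odds = 3.
Required Bayes factor = 3 ÷ (1/199) = 597.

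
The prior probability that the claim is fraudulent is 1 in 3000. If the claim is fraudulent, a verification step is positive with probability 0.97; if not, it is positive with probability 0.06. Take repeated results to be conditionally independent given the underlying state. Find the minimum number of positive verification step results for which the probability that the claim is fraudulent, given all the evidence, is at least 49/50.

Prior odds = (1/3000)/(2999/3000) = 1/2999.
Likelihood ratio of a positive = 0.97/0.06 = 97/6.
Target odds: 0.98 ÷ 0.02 = 49.
Require (97/6)ⁿ ≥ 49 ÷ (1/2999) = 146951.
(97/6)⁴ = 88529281/1296 falls short of 146951 but (97/6)⁵ ≈1.10434e+06 reaches it, so n = 5.

5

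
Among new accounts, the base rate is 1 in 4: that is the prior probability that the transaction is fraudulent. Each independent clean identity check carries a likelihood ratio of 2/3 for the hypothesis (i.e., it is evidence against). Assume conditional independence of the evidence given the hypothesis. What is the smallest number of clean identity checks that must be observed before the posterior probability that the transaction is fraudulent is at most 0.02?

Prior odds = 0.25/0.75 = 1/3.
Likelihood ratio per clean identity check = 2/3.
Target posterior odds = 0.02/0.98 = 1/49.
Require (2/3)ⁿ ≤ 1/49 ÷ (1/3) = 3/49.
(2/3)⁶ = 64/729 is still above 3/49 but (2/3)⁷ = 128/2187 is at or below it, so n = 7.

7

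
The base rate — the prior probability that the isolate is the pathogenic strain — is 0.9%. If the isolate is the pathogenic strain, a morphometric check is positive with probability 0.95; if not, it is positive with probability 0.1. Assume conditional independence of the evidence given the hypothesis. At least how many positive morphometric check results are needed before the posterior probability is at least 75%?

3

Prior odds = 0.009/0.991 = 9/991.
Likelihood ratio of a positive = 0.95/0.1 = 9.5.
Target odds: 0.75 ÷ 0.25 = 3.
Require 9.5ⁿ ≥ 3 ÷ (9/991) = 991/3.
9.5² = 90.25 falls short of 991/3 but 9.5³ = 857.375 reaches it, so n = 3.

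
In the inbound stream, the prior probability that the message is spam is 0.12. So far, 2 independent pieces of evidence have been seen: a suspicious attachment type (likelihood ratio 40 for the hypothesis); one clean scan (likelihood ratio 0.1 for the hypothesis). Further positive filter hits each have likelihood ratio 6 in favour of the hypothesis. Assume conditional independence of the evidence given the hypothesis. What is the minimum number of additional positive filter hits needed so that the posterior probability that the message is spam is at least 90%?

Prior odds = 0.12/0.88 = 3/22.
Combined Bayes factor of the evidence already in hand = 40 × 0.1 = 4.
Odds after that evidence = (3/22) × 4 = 6/11.
Target odds = 0.9/0.1 = 9.
Need 6ⁿ ≥ 9 ÷ (6/11) = 16.5.
6¹ = 6 falls short of 16.5 but 6² = 36 reaches it, so n = 2.

2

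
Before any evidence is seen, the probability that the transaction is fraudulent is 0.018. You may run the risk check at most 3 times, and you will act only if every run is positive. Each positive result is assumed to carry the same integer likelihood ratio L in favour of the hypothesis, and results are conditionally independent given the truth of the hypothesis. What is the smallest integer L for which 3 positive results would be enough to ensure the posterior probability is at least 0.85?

7

Prior odds = 0.018/0.982 = 9/491.
Target odds = 0.85/0.15 = 17/3.
Need L³ ≥ 17/3 ÷ (9/491) = 8347/27.
6³ = 216 < 8347/27 ≤ 343 = 7³, so L = 7.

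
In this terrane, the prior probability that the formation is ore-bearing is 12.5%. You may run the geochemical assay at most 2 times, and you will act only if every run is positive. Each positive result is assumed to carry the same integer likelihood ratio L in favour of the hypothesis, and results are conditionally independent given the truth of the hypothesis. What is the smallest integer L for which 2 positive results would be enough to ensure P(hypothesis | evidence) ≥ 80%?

Prior odds = 0.125/0.875 = 1/7.
Target odds = 0.8/0.2 = 4.
Need L² ≥ 4 ÷ (1/7) = 28.
5² = 25 < 28 ≤ 36 = 6², so L = 6.

6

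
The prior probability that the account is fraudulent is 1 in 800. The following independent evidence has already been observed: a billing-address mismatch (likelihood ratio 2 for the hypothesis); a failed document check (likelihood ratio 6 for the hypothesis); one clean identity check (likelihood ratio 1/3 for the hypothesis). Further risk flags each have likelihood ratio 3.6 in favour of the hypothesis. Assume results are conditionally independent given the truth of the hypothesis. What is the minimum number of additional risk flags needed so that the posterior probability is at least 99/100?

Prior odds = 0.00125/0.99875 = 1/799.
Combined Bayes factor of the evidence already in hand = 2 × 6 × (1/3) = 4.
Odds after that evidence = (1/799) × 4 = 4/799.
Target odds = 0.99/0.01 = 99.
Need 3.6ⁿ ≥ 99 ÷ (4/799) = 19775.25.
3.6⁷ = 612220032/78125 falls short of 19775.25 but 3.6⁸ ≈28211.1 reaches it, so n = 8.

8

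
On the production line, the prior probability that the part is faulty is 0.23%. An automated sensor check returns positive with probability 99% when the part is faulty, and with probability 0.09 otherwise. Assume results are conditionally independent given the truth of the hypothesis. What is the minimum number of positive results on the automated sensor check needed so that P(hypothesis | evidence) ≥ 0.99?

5

Prior odds = 0.0023/0.9977 = 23/9977.
Likelihood ratio of a positive result = 0.99/0.09 = 11.
Target odds: 0.99 ÷ 0.01 = 99.
Require 11ⁿ ≥ 99 ÷ (23/9977) = 987723/23.
11⁴ = 14641 falls short of 987723/23 but 11⁵ = 161051 reaches it, so n = 5.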